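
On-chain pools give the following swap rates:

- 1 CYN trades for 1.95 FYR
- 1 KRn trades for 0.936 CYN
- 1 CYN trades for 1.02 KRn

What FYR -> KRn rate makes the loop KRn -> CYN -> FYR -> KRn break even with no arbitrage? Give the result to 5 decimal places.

Known legs of the cycle: 0.936 × 1.95 = 1.8252
For no arbitrage the full-cycle product must be 1, so the missing rate is 1 / 1.8252 ≈ 0.5478852.

0.54789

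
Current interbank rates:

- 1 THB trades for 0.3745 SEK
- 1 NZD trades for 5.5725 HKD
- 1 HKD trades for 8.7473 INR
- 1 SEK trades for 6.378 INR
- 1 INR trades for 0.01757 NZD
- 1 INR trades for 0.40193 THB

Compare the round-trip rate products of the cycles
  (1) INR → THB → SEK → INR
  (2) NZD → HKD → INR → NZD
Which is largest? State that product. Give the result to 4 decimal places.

(1) 0.40193 × 0.3745 × 6.378 = 0.96003
(2) 5.5725 × 8.7473 × 0.01757 = 0.85644
Highest is cycle (1) at 0.9600 (≤1, no arbitrage).

0.9600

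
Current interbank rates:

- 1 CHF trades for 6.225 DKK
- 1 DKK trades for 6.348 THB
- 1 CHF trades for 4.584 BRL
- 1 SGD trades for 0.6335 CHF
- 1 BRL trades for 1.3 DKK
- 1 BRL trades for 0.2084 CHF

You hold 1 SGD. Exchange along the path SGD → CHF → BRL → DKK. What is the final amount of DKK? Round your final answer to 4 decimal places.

1 SGD × 0.6335 = 0.6335 CHF
0.6335 CHF × 4.584 = 2.903964 BRL
2.903964 BRL × 1.3 = 3.7751532 DKK

3.7752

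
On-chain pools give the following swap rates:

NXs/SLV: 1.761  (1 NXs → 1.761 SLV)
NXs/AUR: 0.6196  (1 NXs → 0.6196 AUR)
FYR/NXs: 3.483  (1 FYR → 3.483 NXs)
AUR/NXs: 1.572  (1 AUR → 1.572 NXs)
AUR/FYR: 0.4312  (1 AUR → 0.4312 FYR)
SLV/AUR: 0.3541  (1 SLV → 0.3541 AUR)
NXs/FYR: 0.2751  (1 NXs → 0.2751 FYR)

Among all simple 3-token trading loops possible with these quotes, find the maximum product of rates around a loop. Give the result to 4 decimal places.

0.9803

SLV→AUR→NXs→SLV: 0.3541 × 1.572 × 1.761 = 0.98025
NXs→AUR→FYR→NXs: 0.6196 × 0.4312 × 3.483 = 0.93056
Maximum is SLV→AUR→NXs→SLV at 0.9803; no arbitrage — every cycle loses value.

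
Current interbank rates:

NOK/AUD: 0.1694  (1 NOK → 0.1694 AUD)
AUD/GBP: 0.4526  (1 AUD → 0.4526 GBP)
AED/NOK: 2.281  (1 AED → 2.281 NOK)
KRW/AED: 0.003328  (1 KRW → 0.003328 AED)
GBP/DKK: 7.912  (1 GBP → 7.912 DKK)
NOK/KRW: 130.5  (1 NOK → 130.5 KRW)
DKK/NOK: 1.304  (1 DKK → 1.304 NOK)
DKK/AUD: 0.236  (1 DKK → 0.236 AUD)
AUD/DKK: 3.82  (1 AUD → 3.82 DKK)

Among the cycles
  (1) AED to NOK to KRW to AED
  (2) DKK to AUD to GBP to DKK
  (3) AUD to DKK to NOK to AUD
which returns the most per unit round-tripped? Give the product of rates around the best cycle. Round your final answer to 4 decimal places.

(1) 2.281 × 130.5 × 0.003328 = 0.99065
(2) 0.236 × 0.4526 × 7.912 = 0.84511
(3) 3.82 × 1.304 × 0.1694 = 0.84383
Highest is cycle (1) at 0.9906 (≤1, no arbitrage).

0.9906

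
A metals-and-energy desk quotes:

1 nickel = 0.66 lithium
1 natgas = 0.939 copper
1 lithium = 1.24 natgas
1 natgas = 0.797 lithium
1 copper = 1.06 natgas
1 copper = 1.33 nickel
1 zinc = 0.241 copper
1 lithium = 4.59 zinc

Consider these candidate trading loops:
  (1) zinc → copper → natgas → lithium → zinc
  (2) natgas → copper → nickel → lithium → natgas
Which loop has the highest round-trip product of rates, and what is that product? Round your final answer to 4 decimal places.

(1) 0.241 × 1.06 × 0.797 × 4.59 = 0.93453
(2) 0.939 × 1.33 × 0.66 × 1.24 = 1.02208
Highest is cycle (2) at 1.0221 (>1, arbitrage).

1.0221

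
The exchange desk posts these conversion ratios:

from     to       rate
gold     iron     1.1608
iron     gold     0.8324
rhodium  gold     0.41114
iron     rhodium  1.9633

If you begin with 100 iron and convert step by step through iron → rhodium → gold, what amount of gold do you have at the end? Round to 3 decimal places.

80.719

100 iron × 1.9633 = 196.33 rhodium
196.33 rhodium × 0.41114 = 80.7191162 gold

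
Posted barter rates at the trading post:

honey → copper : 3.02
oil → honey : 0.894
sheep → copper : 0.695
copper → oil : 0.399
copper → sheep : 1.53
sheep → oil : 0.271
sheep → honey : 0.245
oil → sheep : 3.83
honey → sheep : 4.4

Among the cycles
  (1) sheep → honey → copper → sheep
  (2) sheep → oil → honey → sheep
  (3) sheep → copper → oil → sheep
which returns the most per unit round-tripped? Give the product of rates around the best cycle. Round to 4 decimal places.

(1) 0.245 × 3.02 × 1.53 = 1.13205
(2) 0.271 × 0.894 × 4.4 = 1.06601
(3) 0.695 × 0.399 × 3.83 = 1.06208
Highest is cycle (1) at 1.1320 (>1, arbitrage).

1.1320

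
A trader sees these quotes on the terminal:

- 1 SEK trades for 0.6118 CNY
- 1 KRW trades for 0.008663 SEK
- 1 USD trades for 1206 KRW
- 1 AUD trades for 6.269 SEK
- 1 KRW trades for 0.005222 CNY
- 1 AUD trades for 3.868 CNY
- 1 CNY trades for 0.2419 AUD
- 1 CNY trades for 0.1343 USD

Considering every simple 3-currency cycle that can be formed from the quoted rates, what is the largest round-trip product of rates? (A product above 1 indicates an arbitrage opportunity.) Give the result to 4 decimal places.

0.9278

AUD→SEK→CNY→AUD: 6.269 × 0.6118 × 0.2419 = 0.92778
USD→KRW→CNY→USD: 1206 × 0.005222 × 0.1343 = 0.84579
Maximum is AUD→SEK→CNY→AUD at 0.9278; no arbitrage — every cycle loses value.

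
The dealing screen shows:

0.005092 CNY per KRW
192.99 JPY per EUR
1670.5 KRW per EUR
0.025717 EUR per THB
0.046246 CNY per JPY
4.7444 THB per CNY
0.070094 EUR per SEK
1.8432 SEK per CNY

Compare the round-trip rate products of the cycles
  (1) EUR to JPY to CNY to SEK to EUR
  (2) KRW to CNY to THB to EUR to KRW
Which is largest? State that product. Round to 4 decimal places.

1.1531

(1) 192.99 × 0.046246 × 1.8432 × 0.070094 = 1.15309
(2) 0.005092 × 4.7444 × 0.025717 × 1670.5 = 1.03785
Highest is cycle (1) at 1.1531 (>1, arbitrage).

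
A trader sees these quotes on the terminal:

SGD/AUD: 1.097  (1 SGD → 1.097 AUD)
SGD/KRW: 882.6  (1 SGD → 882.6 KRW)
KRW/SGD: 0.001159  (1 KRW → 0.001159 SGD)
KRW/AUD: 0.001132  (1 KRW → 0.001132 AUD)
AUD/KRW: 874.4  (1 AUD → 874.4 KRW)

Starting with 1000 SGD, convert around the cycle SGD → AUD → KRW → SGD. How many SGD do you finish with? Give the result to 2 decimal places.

1000 SGD × 1.097 = 1097 AUD
1097 AUD × 874.4 = 959216.8 KRW
959216.8 KRW × 0.001159 = 1111.7322712 SGD

1111.73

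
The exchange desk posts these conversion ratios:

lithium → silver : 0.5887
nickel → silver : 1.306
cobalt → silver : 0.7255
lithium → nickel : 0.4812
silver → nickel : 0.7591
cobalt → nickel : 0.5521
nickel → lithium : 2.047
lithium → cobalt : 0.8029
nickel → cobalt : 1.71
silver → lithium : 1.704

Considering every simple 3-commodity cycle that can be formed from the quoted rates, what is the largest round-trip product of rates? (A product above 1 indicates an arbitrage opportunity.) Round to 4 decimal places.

nickel→silver→lithium→nickel: 1.306 × 1.704 × 0.4812 = 1.07087
silver→lithium→cobalt→silver: 1.704 × 0.8029 × 0.7255 = 0.99259
nickel→cobalt→silver→nickel: 1.71 × 0.7255 × 0.7591 = 0.94174
nickel→lithium→silver→nickel: 2.047 × 0.5887 × 0.7591 = 0.91477
nickel→lithium→cobalt→nickel: 2.047 × 0.8029 × 0.5521 = 0.90740
Maximum is nickel→silver→lithium→nickel at 1.0709; arbitrage exists.

1.0709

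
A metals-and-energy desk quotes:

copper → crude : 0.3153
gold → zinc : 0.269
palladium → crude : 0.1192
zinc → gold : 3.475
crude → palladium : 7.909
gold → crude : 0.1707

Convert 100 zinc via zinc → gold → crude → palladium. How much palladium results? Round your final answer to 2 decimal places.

469.15

100 zinc × 3.475 = 347.5 gold
347.5 gold × 0.1707 = 59.31825 crude
59.31825 crude × 7.909 = 469.14803925 palladium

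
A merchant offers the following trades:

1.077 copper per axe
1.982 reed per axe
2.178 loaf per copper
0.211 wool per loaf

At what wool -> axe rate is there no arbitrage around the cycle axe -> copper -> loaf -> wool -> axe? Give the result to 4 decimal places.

Known legs of the cycle: 1.077 × 2.178 × 0.211 = 0.494943966
For no arbitrage the full-cycle product must be 1, so the missing rate is 1 / 0.494943966 ≈ 2.020431.

2.0204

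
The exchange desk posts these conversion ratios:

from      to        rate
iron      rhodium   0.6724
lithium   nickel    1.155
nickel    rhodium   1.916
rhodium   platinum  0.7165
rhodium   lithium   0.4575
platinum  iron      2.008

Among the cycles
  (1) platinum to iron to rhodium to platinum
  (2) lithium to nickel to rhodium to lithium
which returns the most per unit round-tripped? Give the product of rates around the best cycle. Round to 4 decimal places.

(1) 2.008 × 0.6724 × 0.7165 = 0.96740
(2) 1.155 × 1.916 × 0.4575 = 1.01244
Highest is cycle (2) at 1.0124 (>1, arbitrage).

1.0124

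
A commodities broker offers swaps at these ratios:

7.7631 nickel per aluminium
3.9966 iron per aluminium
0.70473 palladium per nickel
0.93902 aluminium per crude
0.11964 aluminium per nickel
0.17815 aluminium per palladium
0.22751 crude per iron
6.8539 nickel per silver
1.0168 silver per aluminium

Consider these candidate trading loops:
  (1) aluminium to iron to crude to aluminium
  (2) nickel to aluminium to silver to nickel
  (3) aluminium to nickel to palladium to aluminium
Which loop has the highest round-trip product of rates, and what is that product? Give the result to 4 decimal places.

0.9746

(1) 3.9966 × 0.22751 × 0.93902 = 0.85382
(2) 0.11964 × 1.0168 × 6.8539 = 0.83378
(3) 7.7631 × 0.70473 × 0.17815 = 0.97464
Highest is cycle (3) at 0.9746 (≤1, no arbitrage).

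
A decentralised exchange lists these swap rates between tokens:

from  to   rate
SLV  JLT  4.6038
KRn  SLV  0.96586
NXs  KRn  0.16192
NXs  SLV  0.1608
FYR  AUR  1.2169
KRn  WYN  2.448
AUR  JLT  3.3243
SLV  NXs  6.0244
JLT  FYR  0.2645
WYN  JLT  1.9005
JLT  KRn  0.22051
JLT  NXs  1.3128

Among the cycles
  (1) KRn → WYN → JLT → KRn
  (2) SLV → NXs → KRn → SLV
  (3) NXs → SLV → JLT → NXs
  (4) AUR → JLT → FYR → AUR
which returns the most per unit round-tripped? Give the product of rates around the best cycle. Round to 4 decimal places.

1.0700

(1) 2.448 × 1.9005 × 0.22051 = 1.02591
(2) 6.0244 × 0.16192 × 0.96586 = 0.94217
(3) 0.1608 × 4.6038 × 1.3128 = 0.97185
(4) 3.3243 × 0.2645 × 1.2169 = 1.06999
Highest is cycle (4) at 1.0700 (>1, arbitrage).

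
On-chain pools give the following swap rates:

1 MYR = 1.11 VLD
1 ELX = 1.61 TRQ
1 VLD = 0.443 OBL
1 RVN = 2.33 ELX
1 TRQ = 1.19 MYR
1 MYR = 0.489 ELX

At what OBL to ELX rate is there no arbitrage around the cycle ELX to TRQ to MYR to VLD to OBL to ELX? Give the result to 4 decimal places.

1.0615

Known legs of the cycle: 1.61 × 1.19 × 1.11 × 0.443 = 0.942105507
For no arbitrage the full-cycle product must be 1, so the missing rate is 1 / 0.942105507 ≈ 1.061452.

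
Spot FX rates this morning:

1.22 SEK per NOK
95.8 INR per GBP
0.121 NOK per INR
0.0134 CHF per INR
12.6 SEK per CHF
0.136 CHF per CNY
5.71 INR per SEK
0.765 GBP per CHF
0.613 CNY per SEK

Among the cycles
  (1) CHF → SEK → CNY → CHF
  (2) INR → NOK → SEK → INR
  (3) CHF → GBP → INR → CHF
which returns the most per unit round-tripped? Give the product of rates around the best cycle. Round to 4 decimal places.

1.0504

(1) 12.6 × 0.613 × 0.136 = 1.05044
(2) 0.121 × 1.22 × 5.71 = 0.84291
(3) 0.765 × 95.8 × 0.0134 = 0.98205
Highest is cycle (1) at 1.0504 (>1, arbitrage).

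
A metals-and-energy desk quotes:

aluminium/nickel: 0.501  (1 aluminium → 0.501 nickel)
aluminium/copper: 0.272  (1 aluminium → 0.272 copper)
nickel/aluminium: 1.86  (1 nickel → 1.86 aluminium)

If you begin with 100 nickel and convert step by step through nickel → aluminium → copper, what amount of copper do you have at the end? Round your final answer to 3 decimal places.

100 nickel × 1.86 = 186 aluminium
186 aluminium × 0.272 = 50.592 copper

50.592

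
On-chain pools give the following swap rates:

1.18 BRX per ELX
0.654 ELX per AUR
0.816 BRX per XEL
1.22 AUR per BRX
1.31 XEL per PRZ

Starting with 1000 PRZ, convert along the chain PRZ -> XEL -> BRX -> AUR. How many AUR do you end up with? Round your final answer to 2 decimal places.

1000 PRZ × 1.31 = 1310 XEL
1310 XEL × 0.816 = 1068.96 BRX
1068.96 BRX × 1.22 = 1304.1312 AUR

1304.13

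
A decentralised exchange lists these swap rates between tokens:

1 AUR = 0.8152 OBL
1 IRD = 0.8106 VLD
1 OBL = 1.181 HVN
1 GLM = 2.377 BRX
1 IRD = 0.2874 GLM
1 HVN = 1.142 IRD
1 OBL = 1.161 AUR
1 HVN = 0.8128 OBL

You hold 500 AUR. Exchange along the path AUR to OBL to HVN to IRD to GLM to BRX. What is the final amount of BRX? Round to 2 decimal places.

375.55

500 AUR × 0.8152 = 407.6 OBL
407.6 OBL × 1.181 = 481.3756 HVN
481.3756 HVN × 1.142 = 549.7309352 IRD
549.7309352 IRD × 0.2874 = 157.99267077648 GLM
157.99267077648 GLM × 2.377 = 375.54857843569296 BRX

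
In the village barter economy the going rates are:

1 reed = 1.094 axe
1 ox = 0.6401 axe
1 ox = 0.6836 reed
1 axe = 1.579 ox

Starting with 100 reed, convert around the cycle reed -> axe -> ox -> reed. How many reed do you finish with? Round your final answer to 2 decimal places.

100 reed × 1.094 = 109.4 axe
109.4 axe × 1.579 = 172.7426 ox
172.7426 ox × 0.6836 = 118.08684136 reed

118.09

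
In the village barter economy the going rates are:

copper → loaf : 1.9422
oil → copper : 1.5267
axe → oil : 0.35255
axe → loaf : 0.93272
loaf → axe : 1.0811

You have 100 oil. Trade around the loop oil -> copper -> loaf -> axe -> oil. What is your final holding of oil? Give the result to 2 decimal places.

113.01

100 oil × 1.5267 = 152.67 copper
152.67 copper × 1.9422 = 296.515674 loaf
296.515674 loaf × 1.0811 = 320.5630951614 axe
320.5630951614 axe × 0.35255 = 113.01451919915157 oil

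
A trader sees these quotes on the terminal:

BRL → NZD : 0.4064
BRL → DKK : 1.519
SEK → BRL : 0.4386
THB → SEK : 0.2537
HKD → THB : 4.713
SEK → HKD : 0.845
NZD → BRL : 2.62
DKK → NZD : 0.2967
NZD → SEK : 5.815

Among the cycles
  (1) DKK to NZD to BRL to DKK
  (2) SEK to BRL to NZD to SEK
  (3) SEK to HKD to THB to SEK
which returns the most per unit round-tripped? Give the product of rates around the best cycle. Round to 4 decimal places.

1.1808

(1) 0.2967 × 2.62 × 1.519 = 1.18080
(2) 0.4386 × 0.4064 × 5.815 = 1.03651
(3) 0.845 × 4.713 × 0.2537 = 1.01036
Highest is cycle (1) at 1.1808 (>1, arbitrage).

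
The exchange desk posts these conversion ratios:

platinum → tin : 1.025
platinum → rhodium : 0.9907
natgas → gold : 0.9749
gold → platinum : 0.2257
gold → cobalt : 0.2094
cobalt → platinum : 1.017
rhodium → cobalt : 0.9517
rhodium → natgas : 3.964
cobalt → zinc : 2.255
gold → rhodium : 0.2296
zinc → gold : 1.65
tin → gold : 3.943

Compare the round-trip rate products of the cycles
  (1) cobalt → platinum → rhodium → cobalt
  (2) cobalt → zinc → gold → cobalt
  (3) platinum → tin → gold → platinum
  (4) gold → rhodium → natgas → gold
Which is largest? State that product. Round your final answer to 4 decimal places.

(1) 1.017 × 0.9907 × 0.9517 = 0.95888
(2) 2.255 × 1.65 × 0.2094 = 0.77913
(3) 1.025 × 3.943 × 0.2257 = 0.91218
(4) 0.2296 × 3.964 × 0.9749 = 0.88729
Highest is cycle (1) at 0.9589 (≤1, no arbitrage).

0.9589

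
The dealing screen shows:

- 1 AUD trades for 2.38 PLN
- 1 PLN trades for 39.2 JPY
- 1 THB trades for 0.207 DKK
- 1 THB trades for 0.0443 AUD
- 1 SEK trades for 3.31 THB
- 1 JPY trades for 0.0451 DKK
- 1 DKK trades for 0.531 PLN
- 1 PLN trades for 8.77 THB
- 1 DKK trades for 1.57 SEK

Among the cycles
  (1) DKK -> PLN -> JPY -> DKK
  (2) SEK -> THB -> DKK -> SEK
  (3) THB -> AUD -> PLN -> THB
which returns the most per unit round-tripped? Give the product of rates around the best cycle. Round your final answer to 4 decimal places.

(1) 0.531 × 39.2 × 0.0451 = 0.93877
(2) 3.31 × 0.207 × 1.57 = 1.07572
(3) 0.0443 × 2.38 × 8.77 = 0.92466
Highest is cycle (2) at 1.0757 (>1, arbitrage).

1.0757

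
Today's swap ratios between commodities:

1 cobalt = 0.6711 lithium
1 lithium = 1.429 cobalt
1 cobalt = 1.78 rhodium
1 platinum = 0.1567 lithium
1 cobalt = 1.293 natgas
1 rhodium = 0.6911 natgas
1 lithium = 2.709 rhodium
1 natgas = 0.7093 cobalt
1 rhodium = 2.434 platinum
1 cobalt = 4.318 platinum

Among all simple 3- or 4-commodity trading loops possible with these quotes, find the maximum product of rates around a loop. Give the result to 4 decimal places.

1.0332

rhodium→platinum→lithium→rhodium: 2.434 × 0.1567 × 2.709 = 1.03323
cobalt→rhodium→platinum→lithium→cobalt: 1.78 × 2.434 × 0.1567 × 1.429 = 0.97016
cobalt→platinum→lithium→cobalt: 4.318 × 0.1567 × 1.429 = 0.96691
natgas→cobalt→lithium→rhodium→natgas: 0.7093 × 0.6711 × 2.709 × 0.6911 = 0.89118
natgas→cobalt→rhodium→natgas: 0.7093 × 1.78 × 0.6911 = 0.87255
Maximum is rhodium→platinum→lithium→rhodium at 1.0332; arbitrage exists.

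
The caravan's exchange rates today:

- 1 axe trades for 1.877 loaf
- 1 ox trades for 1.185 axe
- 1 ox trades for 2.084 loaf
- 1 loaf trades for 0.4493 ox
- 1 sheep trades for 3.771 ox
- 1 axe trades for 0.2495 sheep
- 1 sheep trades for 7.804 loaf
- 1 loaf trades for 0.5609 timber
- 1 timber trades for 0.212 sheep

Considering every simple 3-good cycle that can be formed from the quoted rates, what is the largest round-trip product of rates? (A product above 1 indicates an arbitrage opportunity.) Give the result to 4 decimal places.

ox→axe→sheep→ox: 1.185 × 0.2495 × 3.771 = 1.11492
ox→axe→loaf→ox: 1.185 × 1.877 × 0.4493 = 0.99935
sheep→loaf→timber→sheep: 7.804 × 0.5609 × 0.212 = 0.92798
Maximum is ox→axe→sheep→ox at 1.1149; arbitrage exists.

1.1149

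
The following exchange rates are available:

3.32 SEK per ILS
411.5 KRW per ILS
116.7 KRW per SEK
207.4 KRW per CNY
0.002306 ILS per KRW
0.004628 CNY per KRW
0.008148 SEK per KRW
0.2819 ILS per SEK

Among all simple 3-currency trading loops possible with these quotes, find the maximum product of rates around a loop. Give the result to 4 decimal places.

0.9452

KRW→SEK→ILS→KRW: 0.008148 × 0.2819 × 411.5 = 0.94518
KRW→ILS→SEK→KRW: 0.002306 × 3.32 × 116.7 = 0.89345
Maximum is KRW→SEK→ILS→KRW at 0.9452; no arbitrage — every cycle loses value.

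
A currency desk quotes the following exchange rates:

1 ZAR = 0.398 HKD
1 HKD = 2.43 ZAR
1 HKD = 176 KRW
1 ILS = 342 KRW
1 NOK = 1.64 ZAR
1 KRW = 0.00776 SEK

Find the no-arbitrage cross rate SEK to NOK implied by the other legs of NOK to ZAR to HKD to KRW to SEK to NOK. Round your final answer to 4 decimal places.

1.1218

Known legs of the cycle: 1.64 × 0.398 × 176 × 0.00776 = 0.8914588672
For no arbitrage the full-cycle product must be 1, so the missing rate is 1 / 0.8914588672 ≈ 1.121757.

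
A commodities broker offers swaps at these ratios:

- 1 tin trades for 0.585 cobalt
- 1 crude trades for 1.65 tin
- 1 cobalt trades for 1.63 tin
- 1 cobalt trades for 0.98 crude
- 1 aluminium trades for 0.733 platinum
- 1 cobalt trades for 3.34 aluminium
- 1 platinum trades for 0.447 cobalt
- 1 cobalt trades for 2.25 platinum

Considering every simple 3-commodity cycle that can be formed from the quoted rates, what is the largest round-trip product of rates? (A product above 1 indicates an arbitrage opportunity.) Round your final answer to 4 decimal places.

platinum→cobalt→aluminium→platinum: 0.447 × 3.34 × 0.733 = 1.09435
tin→cobalt→crude→tin: 0.585 × 0.98 × 1.65 = 0.94595
Maximum is platinum→cobalt→aluminium→platinum at 1.0944; arbitrage exists.

1.0944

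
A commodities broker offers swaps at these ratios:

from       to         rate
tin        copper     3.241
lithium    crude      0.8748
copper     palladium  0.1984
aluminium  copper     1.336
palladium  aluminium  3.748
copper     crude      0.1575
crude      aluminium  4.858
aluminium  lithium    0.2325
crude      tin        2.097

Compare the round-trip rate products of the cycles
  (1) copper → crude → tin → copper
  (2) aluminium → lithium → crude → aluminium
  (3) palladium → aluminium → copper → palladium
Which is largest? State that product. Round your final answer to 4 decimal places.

1.0704

(1) 0.1575 × 2.097 × 3.241 = 1.07043
(2) 0.2325 × 0.8748 × 4.858 = 0.98807
(3) 3.748 × 1.336 × 0.1984 = 0.99345
Highest is cycle (1) at 1.0704 (>1, arbitrage).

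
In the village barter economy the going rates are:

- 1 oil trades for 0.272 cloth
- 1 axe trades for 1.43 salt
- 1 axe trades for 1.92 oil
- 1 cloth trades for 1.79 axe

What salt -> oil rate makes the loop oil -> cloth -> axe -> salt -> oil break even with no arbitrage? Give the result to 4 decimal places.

Known legs of the cycle: 0.272 × 1.79 × 1.43 = 0.6962384
For no arbitrage the full-cycle product must be 1, so the missing rate is 1 / 0.6962384 ≈ 1.436290.

1.4363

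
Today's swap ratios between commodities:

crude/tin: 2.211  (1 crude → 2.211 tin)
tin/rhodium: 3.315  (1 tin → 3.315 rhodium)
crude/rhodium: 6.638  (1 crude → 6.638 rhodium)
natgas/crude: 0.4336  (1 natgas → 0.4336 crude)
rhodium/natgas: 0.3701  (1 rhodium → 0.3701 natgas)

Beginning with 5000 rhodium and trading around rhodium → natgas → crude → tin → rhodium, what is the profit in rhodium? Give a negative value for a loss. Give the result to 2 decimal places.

5000 rhodium × 0.3701 = 1850.5 natgas
1850.5 natgas × 0.4336 = 802.3768 crude
802.3768 crude × 2.211 = 1774.0551048 tin
1774.0551048 tin × 3.315 = 5880.992672412 rhodium
Net change: 5880.992672412 − 5000 = 880.992672412 rhodium

880.99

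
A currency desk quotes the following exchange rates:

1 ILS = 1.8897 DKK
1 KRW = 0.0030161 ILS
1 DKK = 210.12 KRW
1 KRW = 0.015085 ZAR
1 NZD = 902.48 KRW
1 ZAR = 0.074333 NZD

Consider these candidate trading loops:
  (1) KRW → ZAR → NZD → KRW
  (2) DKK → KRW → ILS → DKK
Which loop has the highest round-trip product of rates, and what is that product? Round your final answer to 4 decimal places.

1.1976

(1) 0.015085 × 0.074333 × 902.48 = 1.01196
(2) 210.12 × 0.0030161 × 1.8897 = 1.19758
Highest is cycle (2) at 1.1976 (>1, arbitrage).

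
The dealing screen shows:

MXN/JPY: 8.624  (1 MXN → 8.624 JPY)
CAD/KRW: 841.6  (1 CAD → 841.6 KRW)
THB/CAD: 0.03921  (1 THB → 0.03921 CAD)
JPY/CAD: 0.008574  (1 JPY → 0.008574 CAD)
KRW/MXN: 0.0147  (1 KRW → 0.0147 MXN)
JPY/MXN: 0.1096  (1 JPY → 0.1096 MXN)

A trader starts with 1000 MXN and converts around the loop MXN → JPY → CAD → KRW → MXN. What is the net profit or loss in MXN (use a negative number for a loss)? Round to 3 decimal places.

-85.223

1000 MXN × 8.624 = 8624 JPY
8624 JPY × 0.008574 = 73.942176 CAD
73.942176 CAD × 841.6 = 62229.7353216 KRW
62229.7353216 KRW × 0.0147 = 914.77710922752 MXN
Net change: 914.77710922752 − 1000 = -85.22289077248 MXN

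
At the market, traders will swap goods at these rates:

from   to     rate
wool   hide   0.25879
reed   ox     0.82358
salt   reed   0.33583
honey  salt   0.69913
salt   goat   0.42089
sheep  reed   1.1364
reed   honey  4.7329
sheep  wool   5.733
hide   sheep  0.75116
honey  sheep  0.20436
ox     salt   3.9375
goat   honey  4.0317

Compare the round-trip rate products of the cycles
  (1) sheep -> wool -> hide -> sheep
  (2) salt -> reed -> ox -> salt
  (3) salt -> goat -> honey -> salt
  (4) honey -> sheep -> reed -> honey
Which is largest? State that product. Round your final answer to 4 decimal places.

(1) 5.733 × 0.25879 × 0.75116 = 1.11445
(2) 0.33583 × 0.82358 × 3.9375 = 1.08905
(3) 0.42089 × 4.0317 × 0.69913 = 1.18636
(4) 0.20436 × 1.1364 × 4.7329 = 1.09914
Highest is cycle (3) at 1.1864 (>1, arbitrage).

1.1864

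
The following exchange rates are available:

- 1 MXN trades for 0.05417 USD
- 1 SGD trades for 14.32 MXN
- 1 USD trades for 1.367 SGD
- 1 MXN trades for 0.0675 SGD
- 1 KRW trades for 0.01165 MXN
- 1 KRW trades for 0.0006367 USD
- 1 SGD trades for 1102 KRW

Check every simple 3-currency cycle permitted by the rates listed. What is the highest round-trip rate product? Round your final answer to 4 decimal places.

1.0604

MXN→USD→SGD→MXN: 0.05417 × 1.367 × 14.32 = 1.06040
USD→SGD→KRW→USD: 1.367 × 1102 × 0.0006367 = 0.95915
MXN→SGD→KRW→MXN: 0.0675 × 1102 × 0.01165 = 0.86659
Maximum is MXN→USD→SGD→MXN at 1.0604; arbitrage exists.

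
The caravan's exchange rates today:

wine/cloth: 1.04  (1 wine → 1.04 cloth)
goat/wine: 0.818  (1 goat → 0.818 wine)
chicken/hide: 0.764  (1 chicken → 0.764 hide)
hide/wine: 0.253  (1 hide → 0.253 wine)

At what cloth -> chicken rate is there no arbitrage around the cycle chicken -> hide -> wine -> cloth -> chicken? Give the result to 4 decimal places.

Known legs of the cycle: 0.764 × 0.253 × 1.04 = 0.20102368
For no arbitrage the full-cycle product must be 1, so the missing rate is 1 / 0.20102368 ≈ 4.974538.

4.9745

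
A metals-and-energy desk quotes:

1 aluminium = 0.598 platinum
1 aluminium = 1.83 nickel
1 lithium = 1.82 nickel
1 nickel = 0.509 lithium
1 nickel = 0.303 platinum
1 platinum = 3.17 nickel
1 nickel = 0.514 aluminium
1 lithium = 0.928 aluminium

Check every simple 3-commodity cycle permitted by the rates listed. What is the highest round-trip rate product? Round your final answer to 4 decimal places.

platinum→nickel→aluminium→platinum: 3.17 × 0.514 × 0.598 = 0.97437
aluminium→nickel→lithium→aluminium: 1.83 × 0.509 × 0.928 = 0.86440
Maximum is platinum→nickel→aluminium→platinum at 0.9744; no arbitrage — every cycle loses value.

0.9744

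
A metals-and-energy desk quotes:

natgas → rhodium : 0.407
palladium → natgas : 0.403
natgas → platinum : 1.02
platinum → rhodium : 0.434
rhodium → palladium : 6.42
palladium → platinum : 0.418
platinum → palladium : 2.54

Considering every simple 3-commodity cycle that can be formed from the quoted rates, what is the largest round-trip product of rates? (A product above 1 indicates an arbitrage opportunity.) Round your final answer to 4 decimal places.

platinum→rhodium→palladium→platinum: 0.434 × 6.42 × 0.418 = 1.16467
natgas→rhodium→palladium→natgas: 0.407 × 6.42 × 0.403 = 1.05301
natgas→platinum→palladium→natgas: 1.02 × 2.54 × 0.403 = 1.04409
Maximum is platinum→rhodium→palladium→platinum at 1.1647; arbitrage exists.

1.1647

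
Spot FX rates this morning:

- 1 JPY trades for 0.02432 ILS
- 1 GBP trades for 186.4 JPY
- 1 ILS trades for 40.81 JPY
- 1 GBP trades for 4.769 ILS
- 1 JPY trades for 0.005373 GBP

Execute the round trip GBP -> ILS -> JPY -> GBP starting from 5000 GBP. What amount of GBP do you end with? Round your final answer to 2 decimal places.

5228.54

5000 GBP × 4.769 = 23845 ILS
23845 ILS × 40.81 = 973114.45 JPY
973114.45 JPY × 0.005373 = 5228.54393985 GBP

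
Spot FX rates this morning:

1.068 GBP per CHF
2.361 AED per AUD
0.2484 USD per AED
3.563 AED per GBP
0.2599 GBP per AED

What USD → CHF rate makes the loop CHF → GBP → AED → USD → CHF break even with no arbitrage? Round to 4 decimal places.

Known legs of the cycle: 1.068 × 3.563 × 0.2484 = 0.9452325456
For no arbitrage the full-cycle product must be 1, so the missing rate is 1 / 0.9452325456 ≈ 1.057941.

1.0579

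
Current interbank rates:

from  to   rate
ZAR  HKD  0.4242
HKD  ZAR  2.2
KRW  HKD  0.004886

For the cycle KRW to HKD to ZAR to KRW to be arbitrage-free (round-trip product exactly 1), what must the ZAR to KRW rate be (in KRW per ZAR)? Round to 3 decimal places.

Known legs of the cycle: 0.004886 × 2.2 = 0.0107492
For no arbitrage the full-cycle product must be 1, so the missing rate is 1 / 0.0107492 ≈ 93.03018.

93.030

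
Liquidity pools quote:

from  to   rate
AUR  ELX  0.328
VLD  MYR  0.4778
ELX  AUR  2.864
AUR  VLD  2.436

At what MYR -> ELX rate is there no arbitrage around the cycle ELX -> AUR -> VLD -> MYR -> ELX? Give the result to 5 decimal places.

0.29999

Known legs of the cycle: 2.864 × 2.436 × 0.4778 = 3.3334691712
For no arbitrage the full-cycle product must be 1, so the missing rate is 1 / 3.3334691712 ≈ 0.2999878.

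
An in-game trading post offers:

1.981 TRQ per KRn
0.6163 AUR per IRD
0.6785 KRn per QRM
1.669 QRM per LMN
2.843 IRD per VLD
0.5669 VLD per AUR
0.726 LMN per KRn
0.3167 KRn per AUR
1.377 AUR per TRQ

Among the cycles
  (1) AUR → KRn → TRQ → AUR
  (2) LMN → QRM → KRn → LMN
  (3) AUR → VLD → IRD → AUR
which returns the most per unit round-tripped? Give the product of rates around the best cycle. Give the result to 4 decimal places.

(1) 0.3167 × 1.981 × 1.377 = 0.86391
(2) 1.669 × 0.6785 × 0.726 = 0.82213
(3) 0.5669 × 2.843 × 0.6163 = 0.99329
Highest is cycle (3) at 0.9933 (≤1, no arbitrage).

0.9933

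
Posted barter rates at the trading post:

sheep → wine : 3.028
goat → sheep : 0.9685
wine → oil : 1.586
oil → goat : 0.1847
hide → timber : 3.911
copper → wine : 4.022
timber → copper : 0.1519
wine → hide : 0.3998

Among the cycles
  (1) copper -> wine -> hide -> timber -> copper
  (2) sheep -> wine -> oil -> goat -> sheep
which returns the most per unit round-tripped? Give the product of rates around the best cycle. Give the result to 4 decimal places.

0.9553

(1) 4.022 × 0.3998 × 3.911 × 0.1519 = 0.95528
(2) 3.028 × 1.586 × 0.1847 × 0.9685 = 0.85906
Highest is cycle (1) at 0.9553 (≤1, no arbitrage).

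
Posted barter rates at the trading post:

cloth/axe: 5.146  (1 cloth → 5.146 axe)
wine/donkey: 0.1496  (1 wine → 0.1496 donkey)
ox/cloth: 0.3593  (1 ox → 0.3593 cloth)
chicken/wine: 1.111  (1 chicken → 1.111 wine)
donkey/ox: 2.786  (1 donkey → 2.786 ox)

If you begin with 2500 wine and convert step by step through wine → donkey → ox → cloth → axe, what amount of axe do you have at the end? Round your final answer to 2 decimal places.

1926.55

2500 wine × 0.1496 = 374 donkey
374 donkey × 2.786 = 1041.964 ox
1041.964 ox × 0.3593 = 374.3776652 cloth
374.3776652 cloth × 5.146 = 1926.5474651192 axe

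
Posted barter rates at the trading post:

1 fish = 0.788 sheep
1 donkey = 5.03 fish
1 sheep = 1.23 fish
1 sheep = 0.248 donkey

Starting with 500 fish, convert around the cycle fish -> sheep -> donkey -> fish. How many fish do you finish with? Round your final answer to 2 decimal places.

491.49

500 fish × 0.788 = 394 sheep
394 sheep × 0.248 = 97.712 donkey
97.712 donkey × 5.03 = 491.49136 fish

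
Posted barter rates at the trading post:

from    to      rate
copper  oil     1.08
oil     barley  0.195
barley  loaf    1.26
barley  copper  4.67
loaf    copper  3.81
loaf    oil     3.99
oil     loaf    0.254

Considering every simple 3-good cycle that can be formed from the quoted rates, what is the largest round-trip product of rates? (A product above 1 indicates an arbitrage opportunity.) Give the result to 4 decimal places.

loaf→copper→oil→loaf: 3.81 × 1.08 × 0.254 = 1.04516
oil→barley→copper→oil: 0.195 × 4.67 × 1.08 = 0.98350
loaf→oil→barley→loaf: 3.99 × 0.195 × 1.26 = 0.98034
Maximum is loaf→copper→oil→loaf at 1.0452; arbitrage exists.

1.0452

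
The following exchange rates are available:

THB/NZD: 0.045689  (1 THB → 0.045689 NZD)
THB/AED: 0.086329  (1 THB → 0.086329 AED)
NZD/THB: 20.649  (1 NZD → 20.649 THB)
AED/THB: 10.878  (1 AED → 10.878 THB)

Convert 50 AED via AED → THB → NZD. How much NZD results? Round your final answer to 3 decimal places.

50 AED × 10.878 = 543.9 THB
543.9 THB × 0.045689 = 24.8502471 NZD

24.850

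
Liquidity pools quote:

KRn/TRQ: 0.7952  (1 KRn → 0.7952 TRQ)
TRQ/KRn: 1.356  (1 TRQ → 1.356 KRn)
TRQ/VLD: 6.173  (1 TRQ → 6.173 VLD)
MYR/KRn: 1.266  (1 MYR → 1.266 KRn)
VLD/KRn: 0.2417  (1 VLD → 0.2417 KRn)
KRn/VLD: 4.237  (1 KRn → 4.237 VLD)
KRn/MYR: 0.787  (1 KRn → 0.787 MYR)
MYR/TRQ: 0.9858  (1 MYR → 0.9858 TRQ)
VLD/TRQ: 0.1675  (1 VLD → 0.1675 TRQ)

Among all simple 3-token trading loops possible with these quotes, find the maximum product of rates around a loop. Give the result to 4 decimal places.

VLD→KRn→TRQ→VLD: 0.2417 × 0.7952 × 6.173 = 1.18645
TRQ→KRn→MYR→TRQ: 1.356 × 0.787 × 0.9858 = 1.05202
VLD→TRQ→KRn→VLD: 0.1675 × 1.356 × 4.237 = 0.96235
Maximum is VLD→KRn→TRQ→VLD at 1.1864; arbitrage exists.

1.1864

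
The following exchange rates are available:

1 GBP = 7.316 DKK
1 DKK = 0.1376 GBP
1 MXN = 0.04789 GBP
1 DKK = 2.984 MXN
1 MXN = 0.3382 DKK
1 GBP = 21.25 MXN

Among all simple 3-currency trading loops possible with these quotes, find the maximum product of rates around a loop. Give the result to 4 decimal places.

1.0455

MXN→GBP→DKK→MXN: 0.04789 × 7.316 × 2.984 = 1.04548
MXN→DKK→GBP→MXN: 0.3382 × 0.1376 × 21.25 = 0.98890
Maximum is MXN→GBP→DKK→MXN at 1.0455; arbitrage exists.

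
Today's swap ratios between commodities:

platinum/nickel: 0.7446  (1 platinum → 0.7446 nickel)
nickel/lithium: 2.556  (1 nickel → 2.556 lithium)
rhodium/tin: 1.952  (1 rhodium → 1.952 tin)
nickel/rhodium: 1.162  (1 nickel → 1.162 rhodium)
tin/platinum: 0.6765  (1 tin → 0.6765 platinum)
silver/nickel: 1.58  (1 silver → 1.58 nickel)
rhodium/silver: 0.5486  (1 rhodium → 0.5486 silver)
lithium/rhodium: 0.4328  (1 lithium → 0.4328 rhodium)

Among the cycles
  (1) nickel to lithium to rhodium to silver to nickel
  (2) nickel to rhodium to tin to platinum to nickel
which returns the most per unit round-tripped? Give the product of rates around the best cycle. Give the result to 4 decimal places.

(1) 2.556 × 0.4328 × 0.5486 × 1.58 = 0.95887
(2) 1.162 × 1.952 × 0.6765 × 0.7446 = 1.14255
Highest is cycle (2) at 1.1426 (>1, arbitrage).

1.1426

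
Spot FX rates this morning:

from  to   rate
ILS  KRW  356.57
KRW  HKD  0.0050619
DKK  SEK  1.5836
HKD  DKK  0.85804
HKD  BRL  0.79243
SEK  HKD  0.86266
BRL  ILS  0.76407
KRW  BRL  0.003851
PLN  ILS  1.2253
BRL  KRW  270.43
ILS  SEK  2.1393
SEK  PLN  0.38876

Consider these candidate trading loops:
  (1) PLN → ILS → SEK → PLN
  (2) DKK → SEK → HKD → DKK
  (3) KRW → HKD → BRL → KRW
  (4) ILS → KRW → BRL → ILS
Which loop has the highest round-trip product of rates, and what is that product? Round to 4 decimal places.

(1) 1.2253 × 2.1393 × 0.38876 = 1.01905
(2) 1.5836 × 0.86266 × 0.85804 = 1.17218
(3) 0.0050619 × 0.79243 × 270.43 = 1.08475
(4) 356.57 × 0.003851 × 0.76407 = 1.04918
Highest is cycle (2) at 1.1722 (>1, arbitrage).

1.1722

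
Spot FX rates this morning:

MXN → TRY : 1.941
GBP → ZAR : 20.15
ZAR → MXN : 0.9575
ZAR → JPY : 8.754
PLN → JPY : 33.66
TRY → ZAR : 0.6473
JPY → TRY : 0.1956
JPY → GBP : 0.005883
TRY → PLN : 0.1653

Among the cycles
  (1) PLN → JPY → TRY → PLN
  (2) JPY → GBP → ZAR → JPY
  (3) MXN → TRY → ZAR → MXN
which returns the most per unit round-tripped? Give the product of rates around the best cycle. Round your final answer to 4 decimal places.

(1) 33.66 × 0.1956 × 0.1653 = 1.08832
(2) 0.005883 × 20.15 × 8.754 = 1.03772
(3) 1.941 × 0.6473 × 0.9575 = 1.20301
Highest is cycle (3) at 1.2030 (>1, arbitrage).

1.2030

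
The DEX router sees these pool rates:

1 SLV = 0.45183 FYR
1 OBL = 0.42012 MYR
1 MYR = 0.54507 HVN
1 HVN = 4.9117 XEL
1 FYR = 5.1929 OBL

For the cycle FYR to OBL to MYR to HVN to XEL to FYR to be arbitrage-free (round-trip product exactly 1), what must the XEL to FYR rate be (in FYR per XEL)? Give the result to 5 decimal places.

Known legs of the cycle: 5.1929 × 0.42012 × 0.54507 × 4.9117 = 5.840734010192086212
For no arbitrage the full-cycle product must be 1, so the missing rate is 1 / 5.840734010192086212 ≈ 0.1712114.

0.17121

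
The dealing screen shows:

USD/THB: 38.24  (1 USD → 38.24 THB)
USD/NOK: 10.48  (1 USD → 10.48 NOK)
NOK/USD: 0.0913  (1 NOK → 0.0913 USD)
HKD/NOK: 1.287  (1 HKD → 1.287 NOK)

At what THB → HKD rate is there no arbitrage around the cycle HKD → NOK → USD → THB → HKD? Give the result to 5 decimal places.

Known legs of the cycle: 1.287 × 0.0913 × 38.24 = 4.493318544
For no arbitrage the full-cycle product must be 1, so the missing rate is 1 / 4.493318544 ≈ 0.2225527.

0.22255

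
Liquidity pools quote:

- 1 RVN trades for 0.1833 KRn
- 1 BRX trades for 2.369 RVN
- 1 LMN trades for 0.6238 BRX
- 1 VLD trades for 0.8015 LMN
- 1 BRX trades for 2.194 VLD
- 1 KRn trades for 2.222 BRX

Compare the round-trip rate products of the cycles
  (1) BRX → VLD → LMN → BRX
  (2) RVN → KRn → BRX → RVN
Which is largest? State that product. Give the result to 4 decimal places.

1.0969

(1) 2.194 × 0.8015 × 0.6238 = 1.09695
(2) 0.1833 × 2.222 × 2.369 = 0.96488
Highest is cycle (1) at 1.0969 (>1, arbitrage).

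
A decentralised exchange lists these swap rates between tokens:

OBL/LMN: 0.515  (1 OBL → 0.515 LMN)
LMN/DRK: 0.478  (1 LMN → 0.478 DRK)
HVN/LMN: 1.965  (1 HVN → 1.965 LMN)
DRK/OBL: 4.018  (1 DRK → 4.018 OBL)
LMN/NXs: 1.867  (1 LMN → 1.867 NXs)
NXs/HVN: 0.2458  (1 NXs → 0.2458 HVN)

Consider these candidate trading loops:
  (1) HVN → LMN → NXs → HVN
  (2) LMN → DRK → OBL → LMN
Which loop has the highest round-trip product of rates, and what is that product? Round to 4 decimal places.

0.9891

(1) 1.965 × 1.867 × 0.2458 = 0.90176
(2) 0.478 × 4.018 × 0.515 = 0.98911
Highest is cycle (2) at 0.9891 (≤1, no arbitrage).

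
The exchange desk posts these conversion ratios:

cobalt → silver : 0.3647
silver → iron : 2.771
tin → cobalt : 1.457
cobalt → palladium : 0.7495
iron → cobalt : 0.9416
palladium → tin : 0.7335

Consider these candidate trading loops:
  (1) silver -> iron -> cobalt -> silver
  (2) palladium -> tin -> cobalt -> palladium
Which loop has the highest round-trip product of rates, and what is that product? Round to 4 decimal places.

(1) 2.771 × 0.9416 × 0.3647 = 0.95157
(2) 0.7335 × 1.457 × 0.7495 = 0.80100
Highest is cycle (1) at 0.9516 (≤1, no arbitrage).

0.9516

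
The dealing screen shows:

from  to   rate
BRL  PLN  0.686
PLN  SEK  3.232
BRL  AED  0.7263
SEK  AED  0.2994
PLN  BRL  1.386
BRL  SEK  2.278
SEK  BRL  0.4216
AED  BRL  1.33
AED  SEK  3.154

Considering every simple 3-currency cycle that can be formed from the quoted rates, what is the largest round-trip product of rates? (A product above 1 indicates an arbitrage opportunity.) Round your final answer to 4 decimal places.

SEK→BRL→AED→SEK: 0.4216 × 0.7263 × 3.154 = 0.96578
SEK→BRL→PLN→SEK: 0.4216 × 0.686 × 3.232 = 0.93475
SEK→AED→BRL→SEK: 0.2994 × 1.33 × 2.278 = 0.90710
Maximum is SEK→BRL→AED→SEK at 0.9658; no arbitrage — every cycle loses value.

0.9658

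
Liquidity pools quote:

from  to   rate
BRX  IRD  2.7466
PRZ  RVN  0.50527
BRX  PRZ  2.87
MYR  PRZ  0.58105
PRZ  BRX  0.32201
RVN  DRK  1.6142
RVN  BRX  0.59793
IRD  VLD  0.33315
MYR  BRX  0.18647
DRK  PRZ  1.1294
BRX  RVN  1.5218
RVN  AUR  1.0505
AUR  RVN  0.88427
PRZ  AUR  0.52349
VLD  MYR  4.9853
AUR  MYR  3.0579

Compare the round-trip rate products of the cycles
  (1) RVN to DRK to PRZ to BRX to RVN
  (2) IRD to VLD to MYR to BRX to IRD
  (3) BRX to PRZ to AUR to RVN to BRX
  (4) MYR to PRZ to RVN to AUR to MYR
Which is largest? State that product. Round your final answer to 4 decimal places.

0.9431

(1) 1.6142 × 1.1294 × 0.32201 × 1.5218 = 0.89337
(2) 0.33315 × 4.9853 × 0.18647 × 2.7466 = 0.85062
(3) 2.87 × 0.52349 × 0.88427 × 0.59793 = 0.79437
(4) 0.58105 × 0.50527 × 1.0505 × 3.0579 = 0.94310
Highest is cycle (4) at 0.9431 (≤1, no arbitrage).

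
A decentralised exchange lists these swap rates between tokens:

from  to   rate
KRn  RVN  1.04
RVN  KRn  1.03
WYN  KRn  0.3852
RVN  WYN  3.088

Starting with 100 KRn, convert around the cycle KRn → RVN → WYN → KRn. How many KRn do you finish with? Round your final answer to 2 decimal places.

100 KRn × 1.04 = 104 RVN
104 RVN × 3.088 = 321.152 WYN
321.152 WYN × 0.3852 = 123.7077504 KRn

123.71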